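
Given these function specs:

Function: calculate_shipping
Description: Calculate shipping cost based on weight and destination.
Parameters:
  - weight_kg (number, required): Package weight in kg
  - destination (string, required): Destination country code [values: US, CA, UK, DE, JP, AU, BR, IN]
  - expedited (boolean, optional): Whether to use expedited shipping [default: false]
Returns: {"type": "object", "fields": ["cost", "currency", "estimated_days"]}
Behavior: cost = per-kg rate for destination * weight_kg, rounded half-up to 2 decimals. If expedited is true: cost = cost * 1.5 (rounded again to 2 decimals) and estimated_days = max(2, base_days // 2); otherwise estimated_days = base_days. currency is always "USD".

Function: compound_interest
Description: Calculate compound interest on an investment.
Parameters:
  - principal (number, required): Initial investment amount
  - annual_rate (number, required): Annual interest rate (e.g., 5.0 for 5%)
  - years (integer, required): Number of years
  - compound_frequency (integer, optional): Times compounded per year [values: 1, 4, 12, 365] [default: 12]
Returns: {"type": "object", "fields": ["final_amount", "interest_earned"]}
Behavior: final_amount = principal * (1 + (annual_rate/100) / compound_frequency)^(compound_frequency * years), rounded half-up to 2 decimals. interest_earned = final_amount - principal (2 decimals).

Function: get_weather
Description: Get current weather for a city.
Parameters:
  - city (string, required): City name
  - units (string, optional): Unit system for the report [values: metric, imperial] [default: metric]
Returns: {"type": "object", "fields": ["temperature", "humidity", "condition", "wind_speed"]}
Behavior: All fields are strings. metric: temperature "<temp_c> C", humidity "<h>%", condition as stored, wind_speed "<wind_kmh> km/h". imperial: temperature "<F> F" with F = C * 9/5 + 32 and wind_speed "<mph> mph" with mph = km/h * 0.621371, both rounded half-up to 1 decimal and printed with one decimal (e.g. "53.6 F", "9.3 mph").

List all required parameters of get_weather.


Parameters of get_weather and their required/optional flag:
  city: required
  units: optional
city


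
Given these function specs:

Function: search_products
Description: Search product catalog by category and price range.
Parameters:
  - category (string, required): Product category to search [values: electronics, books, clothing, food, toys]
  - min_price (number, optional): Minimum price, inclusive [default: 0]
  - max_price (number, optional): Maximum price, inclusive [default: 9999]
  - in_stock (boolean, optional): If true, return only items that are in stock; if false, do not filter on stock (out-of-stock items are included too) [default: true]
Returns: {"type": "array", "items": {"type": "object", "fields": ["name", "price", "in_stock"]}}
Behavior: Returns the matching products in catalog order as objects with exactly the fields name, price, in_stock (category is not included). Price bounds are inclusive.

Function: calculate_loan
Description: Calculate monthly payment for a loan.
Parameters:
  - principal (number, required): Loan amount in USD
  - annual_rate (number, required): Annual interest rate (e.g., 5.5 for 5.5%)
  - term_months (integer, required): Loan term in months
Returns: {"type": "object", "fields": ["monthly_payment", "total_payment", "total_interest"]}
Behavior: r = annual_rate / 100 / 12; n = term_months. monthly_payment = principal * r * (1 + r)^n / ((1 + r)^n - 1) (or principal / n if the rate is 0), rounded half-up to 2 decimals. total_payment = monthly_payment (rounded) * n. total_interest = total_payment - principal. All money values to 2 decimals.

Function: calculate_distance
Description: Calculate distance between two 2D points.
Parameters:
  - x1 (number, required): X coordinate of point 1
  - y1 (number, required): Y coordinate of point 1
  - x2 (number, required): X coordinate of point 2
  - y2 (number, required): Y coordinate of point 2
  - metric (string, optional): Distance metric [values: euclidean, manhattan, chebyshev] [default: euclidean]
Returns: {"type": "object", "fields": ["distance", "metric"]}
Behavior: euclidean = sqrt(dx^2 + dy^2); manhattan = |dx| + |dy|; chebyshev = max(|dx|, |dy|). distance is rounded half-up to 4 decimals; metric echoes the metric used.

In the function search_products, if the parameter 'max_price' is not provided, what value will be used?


The search_products spec declares:
  - max_price (number, optional): Maximum price, inclusive [default: 9999]
Default:
9999


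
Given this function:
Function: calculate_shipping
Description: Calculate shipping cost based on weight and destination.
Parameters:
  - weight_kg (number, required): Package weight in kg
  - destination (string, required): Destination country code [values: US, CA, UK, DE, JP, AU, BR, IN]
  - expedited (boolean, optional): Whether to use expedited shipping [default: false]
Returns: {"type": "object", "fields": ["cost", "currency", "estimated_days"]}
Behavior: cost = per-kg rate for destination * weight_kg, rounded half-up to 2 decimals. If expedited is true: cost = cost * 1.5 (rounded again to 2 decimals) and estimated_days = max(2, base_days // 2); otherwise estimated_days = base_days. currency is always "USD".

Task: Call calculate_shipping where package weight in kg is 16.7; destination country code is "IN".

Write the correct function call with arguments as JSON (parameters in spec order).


Mapping each described value to its parameter name:
  'Package weight in kg' -> weight_kg = 16.7
  'Destination country code' -> destination = "IN"
calculate_shipping({"weight_kg": 16.7, "destination": "IN"})


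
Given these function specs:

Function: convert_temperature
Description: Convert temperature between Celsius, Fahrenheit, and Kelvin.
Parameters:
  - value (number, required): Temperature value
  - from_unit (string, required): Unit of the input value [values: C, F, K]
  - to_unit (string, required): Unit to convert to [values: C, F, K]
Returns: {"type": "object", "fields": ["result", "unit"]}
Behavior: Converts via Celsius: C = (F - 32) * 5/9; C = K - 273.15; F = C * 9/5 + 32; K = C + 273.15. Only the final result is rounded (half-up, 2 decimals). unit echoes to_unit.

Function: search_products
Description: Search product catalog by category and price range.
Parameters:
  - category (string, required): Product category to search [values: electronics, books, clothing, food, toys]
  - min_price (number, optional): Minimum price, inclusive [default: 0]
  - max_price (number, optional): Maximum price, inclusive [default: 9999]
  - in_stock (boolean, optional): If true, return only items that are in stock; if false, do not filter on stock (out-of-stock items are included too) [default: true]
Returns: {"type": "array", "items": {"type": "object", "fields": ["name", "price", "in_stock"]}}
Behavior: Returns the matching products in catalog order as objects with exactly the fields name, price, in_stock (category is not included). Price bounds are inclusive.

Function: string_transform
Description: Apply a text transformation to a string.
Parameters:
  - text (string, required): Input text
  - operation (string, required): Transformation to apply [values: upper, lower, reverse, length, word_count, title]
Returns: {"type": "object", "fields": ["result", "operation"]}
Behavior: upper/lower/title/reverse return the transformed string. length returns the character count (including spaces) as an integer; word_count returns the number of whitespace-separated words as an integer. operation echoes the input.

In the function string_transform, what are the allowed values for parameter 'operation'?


The string_transform spec declares:
  - operation (string, required): Transformation to apply [values: upper, lower, reverse, length, word_count, title]
Allowed values:
upper, lower, reverse, length, word_count, title


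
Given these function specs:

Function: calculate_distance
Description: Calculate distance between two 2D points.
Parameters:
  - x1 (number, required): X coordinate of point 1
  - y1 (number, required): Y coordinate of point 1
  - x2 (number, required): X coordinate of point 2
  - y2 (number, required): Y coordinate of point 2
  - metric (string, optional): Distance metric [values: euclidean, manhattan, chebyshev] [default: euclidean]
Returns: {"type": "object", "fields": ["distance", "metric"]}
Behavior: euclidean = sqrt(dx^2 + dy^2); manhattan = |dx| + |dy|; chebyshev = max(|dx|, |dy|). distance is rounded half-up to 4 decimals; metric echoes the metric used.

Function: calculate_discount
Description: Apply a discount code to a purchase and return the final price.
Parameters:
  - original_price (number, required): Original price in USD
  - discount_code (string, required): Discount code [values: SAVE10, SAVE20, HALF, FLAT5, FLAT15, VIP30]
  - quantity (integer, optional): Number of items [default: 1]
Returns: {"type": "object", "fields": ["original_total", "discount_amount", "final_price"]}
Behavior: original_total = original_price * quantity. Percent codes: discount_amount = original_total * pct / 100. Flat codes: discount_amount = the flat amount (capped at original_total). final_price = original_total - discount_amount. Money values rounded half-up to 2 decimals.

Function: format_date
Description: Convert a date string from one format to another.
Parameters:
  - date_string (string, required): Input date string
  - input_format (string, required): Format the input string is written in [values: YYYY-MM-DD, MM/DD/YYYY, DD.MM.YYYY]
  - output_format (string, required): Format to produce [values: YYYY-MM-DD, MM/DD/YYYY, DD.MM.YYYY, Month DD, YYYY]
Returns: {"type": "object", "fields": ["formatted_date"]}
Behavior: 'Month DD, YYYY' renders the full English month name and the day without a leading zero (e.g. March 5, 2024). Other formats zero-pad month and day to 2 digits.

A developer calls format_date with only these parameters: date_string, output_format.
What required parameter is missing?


Required parameters: date_string, input_format, output_format
Provided: date_string, output_format
Missing: input_format
input_format


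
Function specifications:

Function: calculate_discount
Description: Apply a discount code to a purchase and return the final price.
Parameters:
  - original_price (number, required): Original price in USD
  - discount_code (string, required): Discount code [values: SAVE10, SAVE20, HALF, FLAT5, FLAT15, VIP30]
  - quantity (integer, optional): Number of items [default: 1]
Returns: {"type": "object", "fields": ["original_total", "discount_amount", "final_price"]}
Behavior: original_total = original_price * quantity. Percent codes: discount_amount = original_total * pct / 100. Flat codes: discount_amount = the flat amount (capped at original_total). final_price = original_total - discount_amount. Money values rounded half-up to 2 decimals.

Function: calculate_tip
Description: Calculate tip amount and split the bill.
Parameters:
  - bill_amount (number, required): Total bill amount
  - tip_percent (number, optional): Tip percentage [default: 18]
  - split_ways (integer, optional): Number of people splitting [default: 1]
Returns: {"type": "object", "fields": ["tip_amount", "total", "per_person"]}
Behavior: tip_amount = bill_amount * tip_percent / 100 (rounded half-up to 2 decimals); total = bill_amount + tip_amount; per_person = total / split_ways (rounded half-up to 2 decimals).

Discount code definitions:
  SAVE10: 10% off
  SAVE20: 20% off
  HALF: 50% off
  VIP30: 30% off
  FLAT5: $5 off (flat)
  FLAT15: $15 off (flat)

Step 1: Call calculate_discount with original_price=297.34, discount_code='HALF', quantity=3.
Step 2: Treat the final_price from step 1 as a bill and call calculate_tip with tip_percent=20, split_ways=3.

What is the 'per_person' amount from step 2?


Step 1: calculate_discount(original_price=297.34, discount_code=HALF, quantity=3)
  original_total = 297.34 * 3 = 892.02
  HALF = 50% off: discount_amount = 892.02 * 50/100 = 446.01 -> 446.01
  final_price = 892.02 - 446.01 = 446.01
  -> final_price = 446.01
Step 2: calculate_tip(bill_amount=446.01, tip_percent=20, split_ways=3)
  tip_amount = 446.01 * 20/100 = 89.202 -> 89.20
  total = 446.01 + 89.20 = 535.21
  per_person = 535.21 / 3 = 178.403333 -> 178.40
  -> per_person = 178.40
$178.40


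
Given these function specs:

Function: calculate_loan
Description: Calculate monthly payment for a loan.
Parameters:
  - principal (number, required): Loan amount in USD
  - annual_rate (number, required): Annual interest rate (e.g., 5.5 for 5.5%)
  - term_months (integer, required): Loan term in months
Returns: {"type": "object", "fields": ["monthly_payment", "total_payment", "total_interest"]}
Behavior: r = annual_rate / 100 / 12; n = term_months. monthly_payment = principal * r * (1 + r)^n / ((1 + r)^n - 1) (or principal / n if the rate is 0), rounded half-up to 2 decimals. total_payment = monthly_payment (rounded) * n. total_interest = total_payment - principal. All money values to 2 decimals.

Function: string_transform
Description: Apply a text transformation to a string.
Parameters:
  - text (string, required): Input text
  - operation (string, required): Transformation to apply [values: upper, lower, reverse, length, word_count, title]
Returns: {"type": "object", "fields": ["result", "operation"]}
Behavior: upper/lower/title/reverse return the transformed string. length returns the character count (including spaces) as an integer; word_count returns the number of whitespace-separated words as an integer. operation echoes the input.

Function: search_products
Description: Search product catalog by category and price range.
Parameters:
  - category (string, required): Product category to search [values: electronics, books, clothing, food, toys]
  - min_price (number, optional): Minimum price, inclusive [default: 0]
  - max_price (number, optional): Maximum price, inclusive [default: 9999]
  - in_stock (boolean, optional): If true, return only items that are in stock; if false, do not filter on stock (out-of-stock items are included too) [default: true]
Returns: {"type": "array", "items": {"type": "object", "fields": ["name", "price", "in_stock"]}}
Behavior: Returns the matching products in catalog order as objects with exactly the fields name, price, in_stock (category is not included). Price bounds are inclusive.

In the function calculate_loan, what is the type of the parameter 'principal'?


The calculate_loan spec declares:
  - principal (number, required): Loan amount in USD
Type:
number


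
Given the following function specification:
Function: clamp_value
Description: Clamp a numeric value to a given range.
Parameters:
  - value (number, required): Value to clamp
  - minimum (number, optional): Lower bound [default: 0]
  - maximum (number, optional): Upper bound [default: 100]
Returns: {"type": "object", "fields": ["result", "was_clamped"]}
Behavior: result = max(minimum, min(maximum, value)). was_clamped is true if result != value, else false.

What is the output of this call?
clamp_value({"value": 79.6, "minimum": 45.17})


Defaults applied: maximum=100
result = max(45.17, min(100, 79.6)) = max(45.17, 79.6) = 79.6
was_clamped = (79.6 != 79.6) = false
Output:
{"result": 79.6, "was_clamped": false}


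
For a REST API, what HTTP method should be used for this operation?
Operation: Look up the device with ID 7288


GET = read, POST = create, PUT = update/replace, DELETE = remove
This operation is a read.
GET


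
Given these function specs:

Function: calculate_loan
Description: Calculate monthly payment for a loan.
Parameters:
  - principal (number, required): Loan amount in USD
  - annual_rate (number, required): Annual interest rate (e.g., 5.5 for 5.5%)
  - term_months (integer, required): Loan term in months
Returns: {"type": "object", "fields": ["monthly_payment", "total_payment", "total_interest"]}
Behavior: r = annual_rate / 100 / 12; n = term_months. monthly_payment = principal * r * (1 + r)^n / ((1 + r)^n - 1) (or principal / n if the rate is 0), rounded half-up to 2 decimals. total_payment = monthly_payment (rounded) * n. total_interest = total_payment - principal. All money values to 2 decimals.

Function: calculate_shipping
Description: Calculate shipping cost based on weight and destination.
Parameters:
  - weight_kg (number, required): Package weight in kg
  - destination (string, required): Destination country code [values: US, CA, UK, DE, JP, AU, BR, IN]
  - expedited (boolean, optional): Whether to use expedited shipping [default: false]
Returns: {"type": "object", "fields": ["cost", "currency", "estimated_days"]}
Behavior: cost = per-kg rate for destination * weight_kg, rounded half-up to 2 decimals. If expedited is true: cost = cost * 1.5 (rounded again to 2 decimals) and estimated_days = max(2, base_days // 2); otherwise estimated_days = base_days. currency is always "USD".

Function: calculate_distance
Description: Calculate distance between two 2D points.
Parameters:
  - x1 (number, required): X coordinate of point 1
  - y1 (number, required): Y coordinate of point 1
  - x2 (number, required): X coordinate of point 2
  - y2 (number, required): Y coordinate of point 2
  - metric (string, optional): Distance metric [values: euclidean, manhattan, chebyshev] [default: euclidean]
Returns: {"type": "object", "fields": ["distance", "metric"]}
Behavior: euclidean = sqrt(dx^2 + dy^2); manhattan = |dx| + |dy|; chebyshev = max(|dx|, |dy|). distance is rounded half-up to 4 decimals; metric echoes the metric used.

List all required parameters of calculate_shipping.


Parameters of calculate_shipping and their required/optional flag:
  weight_kg: required
  destination: required
  expedited: optional
destination, weight_kg


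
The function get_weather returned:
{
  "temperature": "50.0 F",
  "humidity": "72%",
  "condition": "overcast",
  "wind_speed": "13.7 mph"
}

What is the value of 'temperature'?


50.0 F


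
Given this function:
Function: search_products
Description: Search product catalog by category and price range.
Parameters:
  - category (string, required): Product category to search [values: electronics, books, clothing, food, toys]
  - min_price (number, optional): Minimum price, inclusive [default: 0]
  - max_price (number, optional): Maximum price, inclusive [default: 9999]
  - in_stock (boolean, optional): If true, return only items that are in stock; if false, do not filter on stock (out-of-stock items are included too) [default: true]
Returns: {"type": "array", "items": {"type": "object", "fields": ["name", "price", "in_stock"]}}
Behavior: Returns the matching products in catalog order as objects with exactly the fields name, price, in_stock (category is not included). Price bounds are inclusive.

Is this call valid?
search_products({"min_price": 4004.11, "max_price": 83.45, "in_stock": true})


Checking required parameters...
Missing required parameter: category
Invalid - missing required parameter 'category'


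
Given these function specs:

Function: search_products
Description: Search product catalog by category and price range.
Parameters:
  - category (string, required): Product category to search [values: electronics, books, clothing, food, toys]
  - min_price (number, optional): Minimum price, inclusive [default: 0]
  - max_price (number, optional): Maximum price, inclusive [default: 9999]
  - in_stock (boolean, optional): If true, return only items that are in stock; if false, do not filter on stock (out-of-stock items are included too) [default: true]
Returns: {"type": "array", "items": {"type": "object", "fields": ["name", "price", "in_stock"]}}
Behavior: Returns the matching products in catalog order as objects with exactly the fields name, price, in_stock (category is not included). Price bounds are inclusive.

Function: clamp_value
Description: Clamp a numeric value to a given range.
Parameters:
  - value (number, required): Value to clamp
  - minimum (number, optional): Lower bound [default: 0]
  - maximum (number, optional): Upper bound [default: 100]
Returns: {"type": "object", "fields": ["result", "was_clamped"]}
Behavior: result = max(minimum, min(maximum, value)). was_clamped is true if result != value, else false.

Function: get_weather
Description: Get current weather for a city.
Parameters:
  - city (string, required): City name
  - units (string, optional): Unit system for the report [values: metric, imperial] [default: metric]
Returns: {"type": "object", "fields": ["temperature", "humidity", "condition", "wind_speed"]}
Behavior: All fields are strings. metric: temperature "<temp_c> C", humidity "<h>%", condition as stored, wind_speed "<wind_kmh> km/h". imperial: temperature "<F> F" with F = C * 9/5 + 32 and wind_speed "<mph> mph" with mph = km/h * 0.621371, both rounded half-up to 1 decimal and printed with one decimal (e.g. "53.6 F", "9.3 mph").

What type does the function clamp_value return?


The clamp_value spec declares Returns: {"type": "object", "fields": ["result", "was_clamped"]}
Type:
object


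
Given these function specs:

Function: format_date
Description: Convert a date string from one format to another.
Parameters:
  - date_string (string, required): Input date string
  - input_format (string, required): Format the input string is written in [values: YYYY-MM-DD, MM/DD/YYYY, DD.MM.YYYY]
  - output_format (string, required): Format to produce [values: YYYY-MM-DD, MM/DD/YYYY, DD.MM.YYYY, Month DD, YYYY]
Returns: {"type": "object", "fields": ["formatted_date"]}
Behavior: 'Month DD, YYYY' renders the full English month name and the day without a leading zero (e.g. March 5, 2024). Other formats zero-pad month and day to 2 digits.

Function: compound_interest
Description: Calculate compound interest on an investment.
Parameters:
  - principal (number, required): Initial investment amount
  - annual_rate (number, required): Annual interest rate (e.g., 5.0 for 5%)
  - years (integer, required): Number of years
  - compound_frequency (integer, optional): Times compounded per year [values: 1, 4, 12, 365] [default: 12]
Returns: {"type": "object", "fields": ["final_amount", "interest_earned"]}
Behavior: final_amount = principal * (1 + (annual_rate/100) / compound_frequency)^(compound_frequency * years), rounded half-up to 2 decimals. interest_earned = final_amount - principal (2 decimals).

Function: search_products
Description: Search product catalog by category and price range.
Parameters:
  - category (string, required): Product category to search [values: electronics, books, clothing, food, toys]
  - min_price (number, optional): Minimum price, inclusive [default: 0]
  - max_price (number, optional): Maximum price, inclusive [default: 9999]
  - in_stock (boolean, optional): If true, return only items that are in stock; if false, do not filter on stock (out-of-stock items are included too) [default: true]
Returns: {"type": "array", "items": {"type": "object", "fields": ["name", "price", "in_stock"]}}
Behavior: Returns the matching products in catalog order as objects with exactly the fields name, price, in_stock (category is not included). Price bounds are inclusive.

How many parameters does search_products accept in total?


Parameters of search_products: category (required), min_price (optional), max_price (optional), in_stock (optional)
Total:
4


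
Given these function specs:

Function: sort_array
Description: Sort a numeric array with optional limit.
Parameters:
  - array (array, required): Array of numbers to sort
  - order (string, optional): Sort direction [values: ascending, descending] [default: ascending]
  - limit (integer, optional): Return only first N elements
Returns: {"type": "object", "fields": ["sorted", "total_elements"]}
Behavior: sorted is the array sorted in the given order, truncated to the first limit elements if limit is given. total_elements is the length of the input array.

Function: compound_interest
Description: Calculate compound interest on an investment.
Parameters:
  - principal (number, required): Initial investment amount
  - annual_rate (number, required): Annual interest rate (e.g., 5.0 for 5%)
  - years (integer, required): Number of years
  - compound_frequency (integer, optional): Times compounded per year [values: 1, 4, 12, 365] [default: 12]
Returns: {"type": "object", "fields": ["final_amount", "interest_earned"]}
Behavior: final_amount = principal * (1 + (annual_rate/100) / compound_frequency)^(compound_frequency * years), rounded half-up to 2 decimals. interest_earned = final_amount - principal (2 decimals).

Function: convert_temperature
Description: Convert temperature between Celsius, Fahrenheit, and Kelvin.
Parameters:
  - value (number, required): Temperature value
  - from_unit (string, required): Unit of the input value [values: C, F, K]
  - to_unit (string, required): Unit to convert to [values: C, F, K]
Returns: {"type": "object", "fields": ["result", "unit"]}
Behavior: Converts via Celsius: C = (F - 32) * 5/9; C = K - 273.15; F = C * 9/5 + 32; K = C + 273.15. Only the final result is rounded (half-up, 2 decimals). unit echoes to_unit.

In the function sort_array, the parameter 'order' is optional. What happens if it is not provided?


The sort_array spec declares:
  - order (string, optional): Sort direction [values: ascending, descending] [default: ascending]
It defaults to ascending


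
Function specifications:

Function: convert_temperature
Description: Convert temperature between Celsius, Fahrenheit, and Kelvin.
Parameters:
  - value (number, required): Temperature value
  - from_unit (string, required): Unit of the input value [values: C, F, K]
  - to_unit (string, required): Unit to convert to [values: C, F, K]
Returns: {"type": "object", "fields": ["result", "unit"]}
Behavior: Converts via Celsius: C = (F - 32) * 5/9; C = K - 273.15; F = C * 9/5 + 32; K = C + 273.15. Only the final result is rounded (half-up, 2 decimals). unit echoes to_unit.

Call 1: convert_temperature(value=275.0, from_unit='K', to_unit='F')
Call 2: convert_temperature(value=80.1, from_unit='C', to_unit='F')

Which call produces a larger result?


Call 1:
  To C: 275 - 273.15 = 1.85
  To F: 1.85 * 9/5 + 32 = 35.33
  Round to 2 decimals: 35.33
  -> 35.33 F
Call 2:
  Input already in C: 80.1
  To F: 80.1 * 9/5 + 32 = 176.18
  Round to 2 decimals: 176.18
  -> 176.18 F
Call 2 (176.18 F)


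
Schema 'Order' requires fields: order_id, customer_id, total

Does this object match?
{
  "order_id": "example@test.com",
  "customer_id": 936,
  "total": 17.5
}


Checking required fields... All present.
Valid - all required fields present


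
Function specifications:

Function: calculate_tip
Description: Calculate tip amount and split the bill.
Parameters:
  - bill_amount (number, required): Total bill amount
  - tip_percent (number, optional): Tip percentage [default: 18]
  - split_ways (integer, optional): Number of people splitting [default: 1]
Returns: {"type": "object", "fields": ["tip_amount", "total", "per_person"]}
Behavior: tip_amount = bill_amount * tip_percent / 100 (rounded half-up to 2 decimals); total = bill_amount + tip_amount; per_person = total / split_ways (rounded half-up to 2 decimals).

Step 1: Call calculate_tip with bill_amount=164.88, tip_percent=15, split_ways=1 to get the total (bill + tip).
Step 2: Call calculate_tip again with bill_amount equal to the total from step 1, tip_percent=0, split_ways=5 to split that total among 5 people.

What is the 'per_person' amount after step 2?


Step 1: calculate_tip(bill_amount=164.88, tip_percent=15, split_ways=1)
  tip_amount = 164.88 * 15/100 = 24.732 -> 24.73
  total = 164.88 + 24.73 = 189.61
  per_person = 189.61 / 1 = 189.61 -> 189.61
  -> total = 189.61
Step 2: calculate_tip(bill_amount=189.61, tip_percent=0, split_ways=5)
  tip_amount = 189.61 * 0/100 = 0 -> 0.00
  total = 189.61 + 0.00 = 189.61
  per_person = 189.61 / 5 = 37.922 -> 37.92
  -> per_person = 37.92
$37.92


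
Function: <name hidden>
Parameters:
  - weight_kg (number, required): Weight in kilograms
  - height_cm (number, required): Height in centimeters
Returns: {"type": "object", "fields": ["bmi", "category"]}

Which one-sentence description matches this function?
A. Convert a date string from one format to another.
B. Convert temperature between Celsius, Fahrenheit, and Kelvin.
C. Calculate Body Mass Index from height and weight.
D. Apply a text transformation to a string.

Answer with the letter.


Parameters weight_kg, height_cm and return ["bmi", "category"] fit: Calculate Body Mass Index from height and weight.
C


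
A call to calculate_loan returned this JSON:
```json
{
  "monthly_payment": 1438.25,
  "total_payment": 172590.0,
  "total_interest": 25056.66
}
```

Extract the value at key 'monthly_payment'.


1438.25


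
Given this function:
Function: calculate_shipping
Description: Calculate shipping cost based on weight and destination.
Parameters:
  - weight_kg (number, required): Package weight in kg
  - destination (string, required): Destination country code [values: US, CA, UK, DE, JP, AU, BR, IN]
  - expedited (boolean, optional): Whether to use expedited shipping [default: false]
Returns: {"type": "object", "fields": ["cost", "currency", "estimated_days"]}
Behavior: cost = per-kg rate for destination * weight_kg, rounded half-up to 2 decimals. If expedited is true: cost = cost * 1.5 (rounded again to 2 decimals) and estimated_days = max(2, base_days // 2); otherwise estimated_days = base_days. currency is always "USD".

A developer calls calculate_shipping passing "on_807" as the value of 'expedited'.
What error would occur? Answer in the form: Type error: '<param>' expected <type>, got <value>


Spec: 'expedited' is declared as boolean; "on_807" is a string.
Type error: 'expedited' expected boolean, got "on_807"


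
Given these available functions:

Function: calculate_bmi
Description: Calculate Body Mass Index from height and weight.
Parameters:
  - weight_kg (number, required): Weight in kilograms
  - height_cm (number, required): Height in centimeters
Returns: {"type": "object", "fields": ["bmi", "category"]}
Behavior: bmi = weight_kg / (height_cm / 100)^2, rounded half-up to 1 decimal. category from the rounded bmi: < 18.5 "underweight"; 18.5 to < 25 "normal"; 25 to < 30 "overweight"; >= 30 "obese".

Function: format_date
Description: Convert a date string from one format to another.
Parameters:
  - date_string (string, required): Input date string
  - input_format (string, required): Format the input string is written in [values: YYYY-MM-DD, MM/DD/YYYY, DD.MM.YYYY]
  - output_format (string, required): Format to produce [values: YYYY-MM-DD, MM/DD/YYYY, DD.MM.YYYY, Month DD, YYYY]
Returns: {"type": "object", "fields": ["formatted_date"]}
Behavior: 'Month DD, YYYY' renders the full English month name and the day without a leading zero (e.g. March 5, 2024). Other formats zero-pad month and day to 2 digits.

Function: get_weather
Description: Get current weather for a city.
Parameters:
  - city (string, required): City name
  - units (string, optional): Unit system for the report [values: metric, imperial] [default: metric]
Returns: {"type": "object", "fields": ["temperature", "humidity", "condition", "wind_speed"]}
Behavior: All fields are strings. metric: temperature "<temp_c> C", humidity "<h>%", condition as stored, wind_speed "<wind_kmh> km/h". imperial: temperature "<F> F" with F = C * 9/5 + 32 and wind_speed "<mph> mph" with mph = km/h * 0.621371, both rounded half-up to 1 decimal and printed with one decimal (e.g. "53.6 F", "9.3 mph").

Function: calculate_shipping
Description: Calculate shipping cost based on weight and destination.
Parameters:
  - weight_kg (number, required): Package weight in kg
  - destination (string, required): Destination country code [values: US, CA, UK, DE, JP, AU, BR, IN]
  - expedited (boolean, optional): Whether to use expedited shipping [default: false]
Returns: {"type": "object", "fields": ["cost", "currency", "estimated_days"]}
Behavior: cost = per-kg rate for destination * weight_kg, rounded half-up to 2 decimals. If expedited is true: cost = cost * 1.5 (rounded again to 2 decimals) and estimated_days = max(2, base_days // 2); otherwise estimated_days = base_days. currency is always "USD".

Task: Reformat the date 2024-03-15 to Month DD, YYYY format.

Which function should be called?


The task needs a function whose description is: Convert a date string from one format to another.
format_date


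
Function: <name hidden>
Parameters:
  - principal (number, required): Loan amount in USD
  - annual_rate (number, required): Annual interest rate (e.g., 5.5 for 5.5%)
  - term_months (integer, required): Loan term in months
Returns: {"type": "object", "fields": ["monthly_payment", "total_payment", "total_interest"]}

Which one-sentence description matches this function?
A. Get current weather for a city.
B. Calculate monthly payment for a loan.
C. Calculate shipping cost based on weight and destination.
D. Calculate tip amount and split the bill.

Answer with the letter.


Parameters principal, annual_rate, term_months and return ["monthly_payment", "total_payment", "total_interest"] fit: Calculate monthly payment for a loan.
B


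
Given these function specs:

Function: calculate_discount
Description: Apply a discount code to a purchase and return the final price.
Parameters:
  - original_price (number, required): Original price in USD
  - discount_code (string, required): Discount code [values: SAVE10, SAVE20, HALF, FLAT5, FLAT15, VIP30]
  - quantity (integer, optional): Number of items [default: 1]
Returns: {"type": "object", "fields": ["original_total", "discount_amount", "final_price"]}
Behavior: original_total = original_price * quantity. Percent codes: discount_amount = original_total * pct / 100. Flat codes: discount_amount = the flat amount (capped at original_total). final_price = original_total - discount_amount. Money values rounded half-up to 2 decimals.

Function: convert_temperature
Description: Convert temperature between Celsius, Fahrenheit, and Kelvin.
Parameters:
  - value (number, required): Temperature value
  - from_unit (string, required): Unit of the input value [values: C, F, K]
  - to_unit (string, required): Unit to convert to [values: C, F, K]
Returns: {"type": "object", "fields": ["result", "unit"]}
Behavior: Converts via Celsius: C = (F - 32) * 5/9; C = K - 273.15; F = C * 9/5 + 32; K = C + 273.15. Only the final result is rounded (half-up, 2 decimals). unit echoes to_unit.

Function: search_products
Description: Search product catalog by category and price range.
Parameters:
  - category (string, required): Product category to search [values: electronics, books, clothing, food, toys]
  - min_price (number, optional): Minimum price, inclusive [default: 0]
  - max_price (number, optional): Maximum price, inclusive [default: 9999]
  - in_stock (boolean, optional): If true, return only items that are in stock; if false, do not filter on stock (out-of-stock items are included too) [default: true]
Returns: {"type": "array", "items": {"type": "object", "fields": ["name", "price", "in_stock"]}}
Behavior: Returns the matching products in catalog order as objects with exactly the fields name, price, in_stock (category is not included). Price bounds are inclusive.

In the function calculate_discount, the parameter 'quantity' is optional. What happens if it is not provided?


The calculate_discount spec declares:
  - quantity (integer, optional): Number of items [default: 1]
It defaults to 1


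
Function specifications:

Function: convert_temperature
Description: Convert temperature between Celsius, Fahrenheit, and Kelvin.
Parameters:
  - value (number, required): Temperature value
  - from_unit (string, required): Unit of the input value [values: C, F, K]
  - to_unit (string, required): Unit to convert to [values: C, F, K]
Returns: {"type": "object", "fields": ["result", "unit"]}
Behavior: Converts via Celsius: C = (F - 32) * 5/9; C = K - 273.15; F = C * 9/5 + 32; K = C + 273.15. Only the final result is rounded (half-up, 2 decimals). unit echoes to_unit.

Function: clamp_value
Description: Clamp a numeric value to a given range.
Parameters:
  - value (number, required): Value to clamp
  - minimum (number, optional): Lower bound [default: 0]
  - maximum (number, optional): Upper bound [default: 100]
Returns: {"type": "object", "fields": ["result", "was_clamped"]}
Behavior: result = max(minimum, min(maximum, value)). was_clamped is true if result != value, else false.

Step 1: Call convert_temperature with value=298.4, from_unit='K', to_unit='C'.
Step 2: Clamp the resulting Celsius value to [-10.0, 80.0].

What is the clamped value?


Step 1: convert_temperature(value=298.4, from_unit=K, to_unit=C)
  To C: 298.4 - 273.15 = 25.25
  Target is C: 25.25
  Round to 2 decimals: 25.25
  -> result = 25.25 C
Step 2: clamp_value(value=25.25, minimum=-10.0, maximum=80.0)
  result = max(-10.0, min(80.0, 25.25)) = max(-10.0, 25.25) = 25.25
  was_clamped = (25.25 != 25.25) = false
  -> result = 25.25
25.25


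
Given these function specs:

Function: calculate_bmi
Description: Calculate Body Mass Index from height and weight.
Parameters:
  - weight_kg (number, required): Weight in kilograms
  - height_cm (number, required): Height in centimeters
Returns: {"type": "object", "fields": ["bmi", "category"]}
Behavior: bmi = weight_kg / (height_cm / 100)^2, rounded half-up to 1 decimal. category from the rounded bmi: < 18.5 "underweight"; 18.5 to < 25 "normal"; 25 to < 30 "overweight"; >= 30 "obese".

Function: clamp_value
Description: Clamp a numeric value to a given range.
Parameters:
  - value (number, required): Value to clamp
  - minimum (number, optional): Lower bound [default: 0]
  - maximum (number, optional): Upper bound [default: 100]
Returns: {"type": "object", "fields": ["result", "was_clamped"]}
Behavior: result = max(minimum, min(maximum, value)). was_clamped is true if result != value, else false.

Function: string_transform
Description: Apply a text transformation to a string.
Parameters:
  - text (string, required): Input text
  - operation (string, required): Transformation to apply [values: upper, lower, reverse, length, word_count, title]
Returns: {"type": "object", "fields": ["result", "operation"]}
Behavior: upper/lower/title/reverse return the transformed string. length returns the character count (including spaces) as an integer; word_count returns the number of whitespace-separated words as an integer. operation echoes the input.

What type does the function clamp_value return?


The clamp_value spec declares Returns: {"type": "object", "fields": ["result", "was_clamped"]}
Type:
object


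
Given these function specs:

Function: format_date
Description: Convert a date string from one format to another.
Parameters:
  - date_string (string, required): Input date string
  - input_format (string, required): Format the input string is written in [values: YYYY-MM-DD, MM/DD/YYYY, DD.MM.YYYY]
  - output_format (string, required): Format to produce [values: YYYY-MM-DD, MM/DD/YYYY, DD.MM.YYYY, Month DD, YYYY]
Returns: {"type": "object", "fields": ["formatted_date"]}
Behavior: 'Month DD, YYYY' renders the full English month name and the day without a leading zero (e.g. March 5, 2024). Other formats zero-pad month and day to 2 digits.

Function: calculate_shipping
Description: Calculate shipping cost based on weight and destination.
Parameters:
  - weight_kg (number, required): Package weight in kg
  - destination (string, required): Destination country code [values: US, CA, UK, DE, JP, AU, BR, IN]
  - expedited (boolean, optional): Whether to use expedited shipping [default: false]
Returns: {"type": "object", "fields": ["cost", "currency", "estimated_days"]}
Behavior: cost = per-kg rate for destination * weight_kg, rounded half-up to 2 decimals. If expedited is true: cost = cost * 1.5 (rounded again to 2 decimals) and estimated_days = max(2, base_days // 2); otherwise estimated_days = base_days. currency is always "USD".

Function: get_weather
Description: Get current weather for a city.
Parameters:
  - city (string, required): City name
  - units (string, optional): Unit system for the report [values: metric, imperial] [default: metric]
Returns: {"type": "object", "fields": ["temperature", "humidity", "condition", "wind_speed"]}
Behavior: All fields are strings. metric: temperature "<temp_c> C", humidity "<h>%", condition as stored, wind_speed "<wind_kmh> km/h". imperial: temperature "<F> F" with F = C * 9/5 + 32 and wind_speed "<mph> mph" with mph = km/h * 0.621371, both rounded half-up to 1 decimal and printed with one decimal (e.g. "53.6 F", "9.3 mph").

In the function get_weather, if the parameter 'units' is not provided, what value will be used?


The get_weather spec declares:
  - units (string, optional): Unit system for the report [values: metric, imperial] [default: metric]
Default:
metric
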